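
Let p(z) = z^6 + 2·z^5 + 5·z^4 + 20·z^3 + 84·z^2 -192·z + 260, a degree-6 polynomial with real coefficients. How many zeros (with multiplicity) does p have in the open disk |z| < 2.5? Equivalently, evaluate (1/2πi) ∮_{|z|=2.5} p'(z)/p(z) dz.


The zeros of p are: (1 + 1i), (1 - 1i), (-3 + 2i), (-3 - 2i), (1 + 3i), (1 - 3i).
Their magnitudes are: 1.414, 1.414, 3.606, 3.606, 3.162, 3.162.
Zeros with |z| < R = 2.5: (1 + 1i), (1 - 1i).
Count = 2.
By the argument principle, (1/2πi) ∮_{|z|=R} p'(z)/p(z) dz equals exactly this count.

Number of zeros inside |z| < 2.5: 2.


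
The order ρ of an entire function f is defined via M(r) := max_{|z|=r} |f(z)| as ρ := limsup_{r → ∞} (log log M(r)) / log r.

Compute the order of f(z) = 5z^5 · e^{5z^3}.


M(r) = max_{|z|=r} |5|·|z|^5·|e^{5z^3}| = 5·r^5 · e^{5r^3} (the factors attain their maxima compatibly on |z|=r). Then log M(r) = log 5 + 5·log r + 5r^3, dominated by the last term, so log log M(r) ~ 3·log r. The polynomial factor 5z^5 contributes only a log r term and does not affect the order. ρ = 3.
Therefore ρ = 3.

Order ρ = 3.


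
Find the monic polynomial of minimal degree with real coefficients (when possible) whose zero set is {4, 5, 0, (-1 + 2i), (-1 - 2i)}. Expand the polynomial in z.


The polynomial is p(z) = ∏_{α ∈ S} (z − α), where S = {4, 5, 0, (-1 + 2i), (-1 - 2i)}.
Expanding the product yields: p(z) = z^5 -7·z^4 + 7·z^3 -5·z^2 + 100·z.
Note conjugate pairs combine to real quadratics: (z − (-1+2i))(z − (-1−2i)) = z² + 2z + 5.
The resulting polynomial has degree 5 and real coefficients as required.

p(z) = z^5 -7·z^4 + 7·z^3 -5·z^2 + 100·z.


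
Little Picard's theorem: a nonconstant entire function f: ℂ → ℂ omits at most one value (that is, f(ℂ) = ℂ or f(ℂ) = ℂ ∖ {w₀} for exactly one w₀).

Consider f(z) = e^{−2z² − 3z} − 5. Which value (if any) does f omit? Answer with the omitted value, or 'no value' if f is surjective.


Little Picard bounds the complement of f(ℂ) to at most one point.
The exponent g(z) = −2z² − 3z is a nonconstant polynomial, hence surjective onto ℂ. So e^{g(z)} takes every value in {e^w : w ∈ ℂ} = ℂ ∖ {0}. Adding -5 shifts the range to ℂ ∖ {-5}. f omits exactly -5.

Omitted value: -5.


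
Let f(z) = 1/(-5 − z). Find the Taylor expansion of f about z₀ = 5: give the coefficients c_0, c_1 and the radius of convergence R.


Let w = z − z₀, so z = z₀ + w.
Then -5 − z = -5 − (z₀ + w) = (-5 − z₀) − w = -10 − w.
f(z) = 1/(-10 − w) = (1/(-10)) · 1/(1 − w/(-10)) = Σ_{n≥0} w^n / (-10)^(n+1).
So c_n = 1/(-10)^(n+1):
  c_0 = 1/(-10)^1 = -1/10.
  c_1 = 1/(-10)^2 = 1/100.
The series is valid for |w/d| < 1, i.e. |z − z₀| < |d|.
Radius of convergence: R = |-5 − z₀| = |-10| = 10 (distance from z₀ to the singularity z = -5).

c_0 = -1/10, c_1 = 1/100; R = 10.


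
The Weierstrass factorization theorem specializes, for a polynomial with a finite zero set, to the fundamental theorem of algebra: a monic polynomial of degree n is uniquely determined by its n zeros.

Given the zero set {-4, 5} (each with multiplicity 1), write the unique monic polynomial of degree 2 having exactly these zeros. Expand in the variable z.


The polynomial is p(z) = ∏_{α ∈ S} (z − α), where S = {-4, 5}.
Expanding the product yields: p(z) = z^2 -z -20.
The resulting polynomial has degree 2 and real coefficients as required.

p(z) = z^2 -z -20.


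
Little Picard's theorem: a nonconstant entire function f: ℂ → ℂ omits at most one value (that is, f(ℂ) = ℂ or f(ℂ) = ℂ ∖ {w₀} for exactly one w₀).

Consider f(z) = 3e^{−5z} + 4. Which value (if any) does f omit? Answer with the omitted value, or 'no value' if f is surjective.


Little Picard bounds the complement of f(ℂ) to at most one point.
e^{−5z} is never zero on ℂ, so 3·e^{−5z} takes every value in ℂ ∖ {0}. Adding 4 shifts the range to ℂ ∖ {4}. Thus f omits exactly the value 4.

Omitted value: 4.


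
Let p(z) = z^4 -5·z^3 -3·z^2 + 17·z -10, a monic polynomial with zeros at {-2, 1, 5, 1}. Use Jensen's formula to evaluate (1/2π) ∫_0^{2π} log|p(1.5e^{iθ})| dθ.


Zeros: -2, 1, 1, 5; r = 1.5.
Inside |z| < r: 1, 1. Outside (|z| ≥ r): -2, 5.
p(0) = -10, so log|p(0)| = log(10) = 2.3026.
Apply Jensen: I(r) = log|p(0)| + Σ_k log(r/|z_k|), summed over zeros inside |z| < r.
  log(r/|z_k|) for z_k = 1: log(1.5/1) = 0.4055
  log(r/|z_k|) for z_k = 1: log(1.5/1) = 0.4055
  Outside zeros (-2, 5) contribute nothing to the Jensen sum.
Sum over inside zeros: 0.8109.
I(r) = log|p(0)| + (inside sum) = 2.3026 + 0.8109 = 3.1135.
Note: since some zeros are outside |z| ≤ r, the simplified n·log(r) form does NOT apply — only the inside zeros contribute.

I(r) ≈ 3.1135.


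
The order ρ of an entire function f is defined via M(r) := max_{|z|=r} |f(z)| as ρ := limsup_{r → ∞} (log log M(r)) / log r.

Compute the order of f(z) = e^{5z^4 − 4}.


|e^{5z^4 − 4}| = e^{Re(5·z^4) + -4} ≤ e^{5|z|^4 + -4} = e^{5r^4 + -4} on |z| = r, so ρ ≤ 4. Choosing z on |z|=r so that 5·z^4 is real positive (always possible by picking arg z appropriately) gives |f(z)| = e^{5r^4 + -4}, matching the bound. The additive constant -4 does not affect log log M(r) ~ 4·log r. Hence ρ = 4.
Therefore ρ = 4.

Order ρ = 4.


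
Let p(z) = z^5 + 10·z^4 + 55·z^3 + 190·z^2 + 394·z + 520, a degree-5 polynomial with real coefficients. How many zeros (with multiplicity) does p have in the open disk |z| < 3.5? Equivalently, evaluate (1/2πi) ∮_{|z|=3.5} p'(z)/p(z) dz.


The zeros of p are: (-2 + 3i), (-2 - 3i), -4, (-1 + 3i), (-1 - 3i).
Their magnitudes are: 3.606, 3.606, 4, 3.162, 3.162.
Zeros with |z| < R = 3.5: (-1 + 3i), (-1 - 3i).
Count = 2.
By the argument principle, (1/2πi) ∮_{|z|=R} p'(z)/p(z) dz equals exactly this count.

Number of zeros inside |z| < 3.5: 2.


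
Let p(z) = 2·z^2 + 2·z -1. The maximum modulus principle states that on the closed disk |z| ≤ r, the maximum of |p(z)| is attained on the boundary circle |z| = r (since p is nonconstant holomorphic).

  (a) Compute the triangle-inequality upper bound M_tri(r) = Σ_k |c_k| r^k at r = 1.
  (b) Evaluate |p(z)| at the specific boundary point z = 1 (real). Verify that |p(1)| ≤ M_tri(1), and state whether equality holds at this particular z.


Coefficients: c_0 = -1, c_1 = 2, c_2 = 2. Radius r = 1.
Part (a). Triangle bound: M_tri(r) = Σ_k |c_k| r^k
  = |-1|·1^0 + |2|·1^1 + |2|·1^2
  = 1 + 2 + 2 = 5.
This bounds M(r) := max_{|z|=r} |p(z)| from above; equality holds iff all terms c_k z^k can be made to align in phase at a single z on |z|=r.
Part (b). At z = 1 (real, on the circle |z| = r):
  p(1) = (-1)·1^0 + (2)·1^1 + (2)·1^2 = 3.
  |p(1)| = 3.
Check: |p(1)| = 3 ≤ 5 = M_tri(1). ✓ Equality does not hold at z = 1 (the coefficients have mixed signs, so the terms do not all align in phase there).

M_tri(1) = 5; |p(1)| = 3; equality at z=1: no.


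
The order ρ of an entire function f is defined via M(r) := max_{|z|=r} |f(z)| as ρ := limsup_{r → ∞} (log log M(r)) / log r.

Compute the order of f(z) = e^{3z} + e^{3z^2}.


Each summand is entire of order 1 and 2 respectively (as in the single-exponential case). The order of a sum is at most the max of the orders, so ρ ≤ 2. For the lower bound: on |z|=r choose arg z so that 3z^2 is real positive; then |e^{3z^2}| = e^{3r^2} while |e^{3z}| ≤ e^{3r^1} = o(e^{3r^2}). So |f| ≥ e^{3r^2}(1 − o(1)) and ρ ≥ 2. Hence ρ = max(1, 2) = 2.
Therefore ρ = 2.

Order ρ = 2.


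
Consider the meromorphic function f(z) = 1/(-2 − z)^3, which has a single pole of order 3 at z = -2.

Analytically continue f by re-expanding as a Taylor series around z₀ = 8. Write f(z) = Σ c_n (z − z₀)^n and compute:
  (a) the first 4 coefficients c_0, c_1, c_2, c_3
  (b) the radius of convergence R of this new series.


Let w = z − z₀, so z = z₀ + w.
Then -2 − z = -2 − (z₀ + w) = (-2 − z₀) − w = -10 − w.
f(z) = 1/(-10 − w)^3 = (1/(-10)^3) · (1 − w/(-10))^{−3}.
By the binomial series (1−u)^{−3} = Σ_{n≥0} C(n+2, 2) u^n for |u|<1, with u = w/(-10):
  c_n = C(n+2, 2) / (-10)^(n+3).
  c_0 = 1/(-10)^3 = -1/1000.
  c_1 = 3/(-10)^4 = 3/10000.
  c_2 = 6/(-10)^5 = -3/50000.
  c_3 = 10/(-10)^6 = 1/100000.
The series is valid for |w/d| < 1, i.e. |z − z₀| < |d|.
Radius of convergence: R = |-2 − z₀| = |-10| = 10 (distance from z₀ to the singularity z = -2).

c_0 = -1/1000, c_1 = 3/10000, c_2 = -3/50000, c_3 = 1/100000; R = 10.


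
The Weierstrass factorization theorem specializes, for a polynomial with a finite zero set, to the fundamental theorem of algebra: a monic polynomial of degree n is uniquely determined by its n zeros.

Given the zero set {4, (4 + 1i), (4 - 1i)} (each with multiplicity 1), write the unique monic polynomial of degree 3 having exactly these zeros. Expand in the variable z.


The polynomial is p(z) = ∏_{α ∈ S} (z − α), where S = {4, (4 + 1i), (4 - 1i)}.
Expanding the product yields: p(z) = z^3 -12·z^2 + 49·z -68.
Note conjugate pairs combine to real quadratics: (z − (4+1i))(z − (4−1i)) = z² − 8z + 17.
The resulting polynomial has degree 3 and real coefficients as required.

p(z) = z^3 -12·z^2 + 49·z -68.


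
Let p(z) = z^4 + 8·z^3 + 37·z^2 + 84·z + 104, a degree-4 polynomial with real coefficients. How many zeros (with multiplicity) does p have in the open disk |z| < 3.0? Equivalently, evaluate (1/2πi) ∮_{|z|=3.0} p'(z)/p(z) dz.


The zeros of p are: (-2 + 3i), (-2 - 3i), (-2 + 2i), (-2 - 2i).
Their magnitudes are: 3.606, 3.606, 2.828, 2.828.
Zeros with |z| < R = 3.0: (-2 + 2i), (-2 - 2i).
Count = 2.
By the argument principle, (1/2πi) ∮_{|z|=R} p'(z)/p(z) dz equals exactly this count.

Number of zeros inside |z| < 3.0: 2.


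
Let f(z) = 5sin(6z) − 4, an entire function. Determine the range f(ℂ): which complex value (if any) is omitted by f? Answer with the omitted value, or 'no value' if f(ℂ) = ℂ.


Little Picard bounds the complement of f(ℂ) to at most one point.
sin is entire and surjective onto ℂ: for every w ∈ ℂ, sin(ζ) = w has a solution ζ ∈ ℂ (e.g., via the complex inverse arcsin). With ζ = 6z this gives z = ζ/(6). Then 5·sin(6z) takes every value in 5·ℂ = ℂ, and adding -4 is a bijection of ℂ. So f is surjective and omits no value. (Note: only on the real line is sin bounded by [−1, 1].)

Omitted value: no value.


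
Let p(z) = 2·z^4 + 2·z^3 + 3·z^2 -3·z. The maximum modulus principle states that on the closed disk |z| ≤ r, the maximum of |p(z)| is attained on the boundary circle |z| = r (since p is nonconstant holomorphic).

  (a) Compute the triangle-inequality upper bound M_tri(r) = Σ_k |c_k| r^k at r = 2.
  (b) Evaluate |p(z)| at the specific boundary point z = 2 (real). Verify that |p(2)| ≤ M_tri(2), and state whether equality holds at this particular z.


Coefficients: c_0 = 0, c_1 = -3, c_2 = 3, c_3 = 2, c_4 = 2. Radius r = 2.
Part (a). Triangle bound: M_tri(r) = Σ_k |c_k| r^k
  = |0|·2^0 + |-3|·2^1 + |3|·2^2 + |2|·2^3 + |2|·2^4
  = 0 + 6 + 12 + 16 + 32 = 66.
This bounds M(r) := max_{|z|=r} |p(z)| from above; equality holds iff all terms c_k z^k can be made to align in phase at a single z on |z|=r.
Part (b). At z = 2 (real, on the circle |z| = r):
  p(2) = (0)·2^0 + (-3)·2^1 + (3)·2^2 + (2)·2^3 + (2)·2^4 = 54.
  |p(2)| = 54.
Check: |p(2)| = 54 ≤ 66 = M_tri(2). ✓ Equality does not hold at z = 2 (the coefficients have mixed signs, so the terms do not all align in phase there).

M_tri(2) = 66; |p(2)| = 54; equality at z=2: no.


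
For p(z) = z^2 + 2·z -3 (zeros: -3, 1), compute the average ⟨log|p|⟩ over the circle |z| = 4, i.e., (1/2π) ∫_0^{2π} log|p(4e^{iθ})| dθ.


Zeros: -3, 1; r = 4.
Inside |z| < r: -3, 1. Outside (|z| ≥ r): ∅.
p(0) = -3, so log|p(0)| = log(3) = 1.0986.
Apply Jensen: I(r) = log|p(0)| + Σ_k log(r/|z_k|), summed over zeros inside |z| < r.
  log(r/|z_k|) for z_k = -3: log(4/3) = 0.2877
  log(r/|z_k|) for z_k = 1: log(4/1) = 1.3863
Sum over inside zeros: 1.6740.
I(r) = log|p(0)| + (inside sum) = 1.0986 + 1.6740 = 2.7726.
Closed form (all zeros inside, monic): I(r) = n·log(r) = 2·log(4) = 2.7726. ✓

I(r) ≈ 2.7726.


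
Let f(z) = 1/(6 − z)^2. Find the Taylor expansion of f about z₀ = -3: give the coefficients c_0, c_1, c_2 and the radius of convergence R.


Let w = z − z₀, so z = z₀ + w.
Then 6 − z = 6 − (z₀ + w) = (6 − z₀) − w = 9 − w.
f(z) = 1/(9 − w)^2 = (1/(9)^2) · (1 − w/(9))^{−2}.
By the binomial series (1−u)^{−2} = Σ_{n≥0} C(n+1, 1) u^n for |u|<1, with u = w/(9):
  c_n = C(n+1, 1) / (9)^(n+2).
  c_0 = 1/(9)^2 = 1/81.
  c_1 = 2/(9)^3 = 2/729.
  c_2 = 3/(9)^4 = 1/2187.
The series is valid for |w/d| < 1, i.e. |z − z₀| < |d|.
Radius of convergence: R = |6 − z₀| = |9| = 9 (distance from z₀ to the singularity z = 6).

c_0 = 1/81, c_1 = 2/729, c_2 = 1/2187; R = 9.


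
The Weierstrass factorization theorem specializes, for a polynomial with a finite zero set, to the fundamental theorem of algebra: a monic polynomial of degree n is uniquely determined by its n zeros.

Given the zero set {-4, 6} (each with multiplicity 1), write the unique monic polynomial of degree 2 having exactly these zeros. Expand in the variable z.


The polynomial is p(z) = ∏_{α ∈ S} (z − α), where S = {-4, 6}.
Expanding the product yields: p(z) = z^2 -2·z -24.
The resulting polynomial has degree 2 and real coefficients as required.

p(z) = z^2 -2·z -24.


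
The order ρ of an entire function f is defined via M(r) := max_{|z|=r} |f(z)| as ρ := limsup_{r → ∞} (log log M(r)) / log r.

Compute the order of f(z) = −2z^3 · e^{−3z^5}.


M(r) = max_{|z|=r} |-2|·|z|^3·|e^{−3z^5}| = 2·r^3 · e^{3r^5} (the factors attain their maxima compatibly on |z|=r). Then log M(r) = log 2 + 3·log r + 3r^5, dominated by the last term, so log log M(r) ~ 5·log r. The polynomial factor -2z^3 contributes only a log r term and does not affect the order. ρ = 5.
Therefore ρ = 5.

Order ρ = 5.


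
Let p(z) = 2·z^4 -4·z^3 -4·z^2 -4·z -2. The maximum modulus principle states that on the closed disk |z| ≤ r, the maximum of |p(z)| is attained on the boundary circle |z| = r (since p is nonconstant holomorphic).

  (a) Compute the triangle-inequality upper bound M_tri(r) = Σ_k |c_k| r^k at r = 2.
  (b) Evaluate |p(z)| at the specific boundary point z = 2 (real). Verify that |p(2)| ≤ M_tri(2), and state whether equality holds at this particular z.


Coefficients: c_0 = -2, c_1 = -4, c_2 = -4, c_3 = -4, c_4 = 2. Radius r = 2.
Part (a). Triangle bound: M_tri(r) = Σ_k |c_k| r^k
  = |-2|·2^0 + |-4|·2^1 + |-4|·2^2 + |-4|·2^3 + |2|·2^4
  = 2 + 8 + 16 + 32 + 32 = 90.
This bounds M(r) := max_{|z|=r} |p(z)| from above; equality holds iff all terms c_k z^k can be made to align in phase at a single z on |z|=r.
Part (b). At z = 2 (real, on the circle |z| = r):
  p(2) = (-2)·2^0 + (-4)·2^1 + (-4)·2^2 + (-4)·2^3 + (2)·2^4 = -26.
  |p(2)| = 26.
Check: |p(2)| = 26 ≤ 90 = M_tri(2). ✓ Equality does not hold at z = 2 (the coefficients have mixed signs, so the terms do not all align in phase there).

M_tri(2) = 90; |p(2)| = 26; equality at z=2: no.


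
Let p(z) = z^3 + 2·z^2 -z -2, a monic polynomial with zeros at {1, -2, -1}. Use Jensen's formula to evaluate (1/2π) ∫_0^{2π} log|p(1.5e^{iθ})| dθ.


Zeros: -2, -1, 1; r = 1.5.
Inside |z| < r: -1, 1. Outside (|z| ≥ r): -2.
p(0) = -2, so log|p(0)| = log(2) = 0.6931.
Apply Jensen: I(r) = log|p(0)| + Σ_k log(r/|z_k|), summed over zeros inside |z| < r.
  log(r/|z_k|) for z_k = 1: log(1.5/1) = 0.4055
  log(r/|z_k|) for z_k = -1: log(1.5/1) = 0.4055
  Outside zeros (-2) contribute nothing to the Jensen sum.
Sum over inside zeros: 0.8109.
I(r) = log|p(0)| + (inside sum) = 0.6931 + 0.8109 = 1.5041.
Note: since some zeros are outside |z| ≤ r, the simplified n·log(r) form does NOT apply — only the inside zeros contribute.

I(r) ≈ 1.5041.


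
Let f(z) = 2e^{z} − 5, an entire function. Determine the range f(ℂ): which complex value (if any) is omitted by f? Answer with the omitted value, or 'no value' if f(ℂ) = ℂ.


Little Picard bounds the complement of f(ℂ) to at most one point.
e^{z} is never zero on ℂ, so 2·e^{z} takes every value in ℂ ∖ {0}. Adding -5 shifts the range to ℂ ∖ {-5}. Thus f omits exactly the value -5.

Omitted value: -5.


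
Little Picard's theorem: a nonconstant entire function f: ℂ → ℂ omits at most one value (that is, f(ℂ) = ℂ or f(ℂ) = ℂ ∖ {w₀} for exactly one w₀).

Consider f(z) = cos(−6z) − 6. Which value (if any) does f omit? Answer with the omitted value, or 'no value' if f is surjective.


Little Picard bounds the complement of f(ℂ) to at most one point.
cos is entire and surjective onto ℂ: for every w ∈ ℂ, cos(ζ) = w has a solution ζ ∈ ℂ (e.g., via the complex inverse arccos). With ζ = −6z this gives z = ζ/(-6). Then 1·cos(−6z) takes every value in 1·ℂ = ℂ, and adding -6 is a bijection of ℂ. So f is surjective and omits no value. (Note: only on the real line is cos bounded by [−1, 1].)

Omitted value: no value.


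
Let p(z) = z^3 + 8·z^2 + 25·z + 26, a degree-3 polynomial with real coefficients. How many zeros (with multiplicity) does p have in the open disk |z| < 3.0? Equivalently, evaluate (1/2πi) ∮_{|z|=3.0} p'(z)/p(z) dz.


The zeros of p are: -2, (-3 + 2i), (-3 - 2i).
Their magnitudes are: 2, 3.606, 3.606.
Zeros with |z| < R = 3.0: -2.
Count = 1.
By the argument principle, (1/2πi) ∮_{|z|=R} p'(z)/p(z) dz equals exactly this count.

Number of zeros inside |z| < 3.0: 1.


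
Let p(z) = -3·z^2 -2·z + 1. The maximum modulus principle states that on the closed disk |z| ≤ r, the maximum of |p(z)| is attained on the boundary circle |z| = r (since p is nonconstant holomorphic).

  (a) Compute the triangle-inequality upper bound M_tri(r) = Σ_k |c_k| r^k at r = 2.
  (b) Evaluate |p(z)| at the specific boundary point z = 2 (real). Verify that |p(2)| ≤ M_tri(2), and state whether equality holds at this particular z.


Coefficients: c_0 = 1, c_1 = -2, c_2 = -3. Radius r = 2.
Part (a). Triangle bound: M_tri(r) = Σ_k |c_k| r^k
  = |1|·2^0 + |-2|·2^1 + |-3|·2^2
  = 1 + 4 + 12 = 17.
This bounds M(r) := max_{|z|=r} |p(z)| from above; equality holds iff all terms c_k z^k can be made to align in phase at a single z on |z|=r.
Part (b). At z = 2 (real, on the circle |z| = r):
  p(2) = (1)·2^0 + (-2)·2^1 + (-3)·2^2 = -15.
  |p(2)| = 15.
Check: |p(2)| = 15 ≤ 17 = M_tri(2). ✓ Equality does not hold at z = 2 (the coefficients have mixed signs, so the terms do not all align in phase there).

M_tri(2) = 17; |p(2)| = 15; equality at z=2: no.


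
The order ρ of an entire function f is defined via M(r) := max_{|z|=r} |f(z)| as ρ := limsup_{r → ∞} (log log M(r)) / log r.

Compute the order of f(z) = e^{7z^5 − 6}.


|e^{7z^5 − 6}| = e^{Re(7·z^5) + -6} ≤ e^{7|z|^5 + -6} = e^{7r^5 + -6} on |z| = r, so ρ ≤ 5. Choosing z on |z|=r so that 7·z^5 is real positive (always possible by picking arg z appropriately) gives |f(z)| = e^{7r^5 + -6}, matching the bound. The additive constant -6 does not affect log log M(r) ~ 5·log r. Hence ρ = 5.
Therefore ρ = 5.

Order ρ = 5.


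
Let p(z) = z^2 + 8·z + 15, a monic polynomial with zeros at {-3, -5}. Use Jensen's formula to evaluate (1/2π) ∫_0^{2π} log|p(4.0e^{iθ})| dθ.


Zeros: -5, -3; r = 4.0.
Inside |z| < r: -3. Outside (|z| ≥ r): -5.
p(0) = 15, so log|p(0)| = log(15) = 2.7081.
Apply Jensen: I(r) = log|p(0)| + Σ_k log(r/|z_k|), summed over zeros inside |z| < r.
  log(r/|z_k|) for z_k = -3: log(4.0/3) = 0.2877
  Outside zeros (-5) contribute nothing to the Jensen sum.
Sum over inside zeros: 0.2877.
I(r) = log|p(0)| + (inside sum) = 2.7081 + 0.2877 = 2.9957.
Note: since some zeros are outside |z| ≤ r, the simplified n·log(r) form does NOT apply — only the inside zeros contribute.

I(r) ≈ 2.9957.


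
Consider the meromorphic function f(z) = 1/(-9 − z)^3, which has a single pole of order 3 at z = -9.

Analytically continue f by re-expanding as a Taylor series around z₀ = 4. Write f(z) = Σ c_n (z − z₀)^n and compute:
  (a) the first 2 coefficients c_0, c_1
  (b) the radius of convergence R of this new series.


Let w = z − z₀, so z = z₀ + w.
Then -9 − z = -9 − (z₀ + w) = (-9 − z₀) − w = -13 − w.
f(z) = 1/(-13 − w)^3 = (1/(-13)^3) · (1 − w/(-13))^{−3}.
By the binomial series (1−u)^{−3} = Σ_{n≥0} C(n+2, 2) u^n for |u|<1, with u = w/(-13):
  c_n = C(n+2, 2) / (-13)^(n+3).
  c_0 = 1/(-13)^3 = -1/2197.
  c_1 = 3/(-13)^4 = 3/28561.
The series is valid for |w/d| < 1, i.e. |z − z₀| < |d|.
Radius of convergence: R = |-9 − z₀| = |-13| = 13 (distance from z₀ to the singularity z = -9).

c_0 = -1/2197, c_1 = 3/28561; R = 13.


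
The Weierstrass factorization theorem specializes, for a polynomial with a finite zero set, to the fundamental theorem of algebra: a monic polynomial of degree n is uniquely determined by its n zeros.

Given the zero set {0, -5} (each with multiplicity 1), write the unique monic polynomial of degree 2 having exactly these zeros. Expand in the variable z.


The polynomial is p(z) = ∏_{α ∈ S} (z − α), where S = {0, -5}.
Expanding the product yields: p(z) = z^2 + 5·z.
The resulting polynomial has degree 2 and real coefficients as required.

p(z) = z^2 + 5·z.


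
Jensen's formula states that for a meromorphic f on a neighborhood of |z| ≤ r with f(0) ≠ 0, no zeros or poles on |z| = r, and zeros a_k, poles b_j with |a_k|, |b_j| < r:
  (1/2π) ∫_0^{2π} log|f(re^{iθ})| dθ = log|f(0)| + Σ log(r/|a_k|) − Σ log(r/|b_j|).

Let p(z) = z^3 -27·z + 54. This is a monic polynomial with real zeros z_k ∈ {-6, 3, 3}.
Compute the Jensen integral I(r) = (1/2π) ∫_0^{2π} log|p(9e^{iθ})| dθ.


Zeros: -6, 3, 3; r = 9.
Inside |z| < r: -6, 3, 3. Outside (|z| ≥ r): ∅.
p(0) = 54, so log|p(0)| = log(54) = 3.9890.
Apply Jensen: I(r) = log|p(0)| + Σ_k log(r/|z_k|), summed over zeros inside |z| < r.
  log(r/|z_k|) for z_k = -6: log(9/6) = 0.4055
  log(r/|z_k|) for z_k = 3: log(9/3) = 1.0986
  log(r/|z_k|) for z_k = 3: log(9/3) = 1.0986
Sum over inside zeros: 2.6027.
I(r) = log|p(0)| + (inside sum) = 3.9890 + 2.6027 = 6.5917.
Closed form (all zeros inside, monic): I(r) = n·log(r) = 3·log(9) = 6.5917. ✓

I(r) ≈ 6.5917.


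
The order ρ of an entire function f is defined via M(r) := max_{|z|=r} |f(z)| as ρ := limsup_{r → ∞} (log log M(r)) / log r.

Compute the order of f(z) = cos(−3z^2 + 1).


Write cos(w) = (e^{iw} ± e^{−iw})/(2 or 2i), so |cos(w)| ≤ e^{|w|}. With w = −3z^2 + 1, |w| ≤ 3r^2 + 1 on |z|=r, giving M(r) ≤ e^{3r^2 + 1} and ρ ≤ 2. For the lower bound, choose z on |z|=r with -3z^2 purely imaginary of modulus 3r^2; then |cos(−3z^2 + 1)| grows like e^{3r^2}/2, so ρ ≥ 2. Hence ρ = 2.
Therefore ρ = 2.

Order ρ = 2.


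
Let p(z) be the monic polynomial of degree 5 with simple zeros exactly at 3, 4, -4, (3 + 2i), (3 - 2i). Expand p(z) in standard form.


The polynomial is p(z) = ∏_{α ∈ S} (z − α), where S = {3, 4, -4, (3 + 2i), (3 - 2i)}.
Expanding the product yields: p(z) = z^5 -9·z^4 + 15·z^3 + 105·z^2 -496·z + 624.
Note conjugate pairs combine to real quadratics: (z − (3+2i))(z − (3−2i)) = z² − 6z + 13.
The resulting polynomial has degree 5 and real coefficients as required.

p(z) = z^5 -9·z^4 + 15·z^3 + 105·z^2 -496·z + 624.


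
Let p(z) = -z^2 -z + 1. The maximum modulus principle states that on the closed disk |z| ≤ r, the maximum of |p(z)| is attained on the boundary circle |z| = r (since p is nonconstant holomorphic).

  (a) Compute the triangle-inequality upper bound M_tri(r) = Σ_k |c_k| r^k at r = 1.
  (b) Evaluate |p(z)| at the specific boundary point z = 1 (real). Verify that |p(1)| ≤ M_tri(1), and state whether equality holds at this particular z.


Coefficients: c_0 = 1, c_1 = -1, c_2 = -1. Radius r = 1.
Part (a). Triangle bound: M_tri(r) = Σ_k |c_k| r^k
  = |1|·1^0 + |-1|·1^1 + |-1|·1^2
  = 1 + 1 + 1 = 3.
This bounds M(r) := max_{|z|=r} |p(z)| from above; equality holds iff all terms c_k z^k can be made to align in phase at a single z on |z|=r.
Part (b). At z = 1 (real, on the circle |z| = r):
  p(1) = (1)·1^0 + (-1)·1^1 + (-1)·1^2 = -1.
  |p(1)| = 1.
Check: |p(1)| = 1 ≤ 3 = M_tri(1). ✓ Equality does not hold at z = 1 (the coefficients have mixed signs, so the terms do not all align in phase there).

M_tri(1) = 3; |p(1)| = 1; equality at z=1: no.


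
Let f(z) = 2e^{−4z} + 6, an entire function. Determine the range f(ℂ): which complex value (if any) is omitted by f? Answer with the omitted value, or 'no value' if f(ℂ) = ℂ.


Little Picard bounds the complement of f(ℂ) to at most one point.
e^{−4z} is never zero on ℂ, so 2·e^{−4z} takes every value in ℂ ∖ {0}. Adding 6 shifts the range to ℂ ∖ {6}. Thus f omits exactly the value 6.

Omitted value: 6.


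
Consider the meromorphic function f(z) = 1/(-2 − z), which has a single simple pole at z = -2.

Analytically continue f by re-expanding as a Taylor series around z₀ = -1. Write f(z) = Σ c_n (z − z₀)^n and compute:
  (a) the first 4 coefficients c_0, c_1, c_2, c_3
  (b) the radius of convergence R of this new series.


Let w = z − z₀, so z = z₀ + w.
Then -2 − z = -2 − (z₀ + w) = (-2 − z₀) − w = -1 − w.
f(z) = 1/(-1 − w) = (1/(-1)) · 1/(1 − w/(-1)) = Σ_{n≥0} w^n / (-1)^(n+1).
So c_n = 1/(-1)^(n+1):
  c_0 = 1/(-1)^1 = -1.
  c_1 = 1/(-1)^2 = 1.
  c_2 = 1/(-1)^3 = -1.
  c_3 = 1/(-1)^4 = 1.
The series is valid for |w/d| < 1, i.e. |z − z₀| < |d|.
Radius of convergence: R = |-2 − z₀| = |-1| = 1 (distance from z₀ to the singularity z = -2).

c_0 = -1, c_1 = 1, c_2 = -1, c_3 = 1; R = 1.


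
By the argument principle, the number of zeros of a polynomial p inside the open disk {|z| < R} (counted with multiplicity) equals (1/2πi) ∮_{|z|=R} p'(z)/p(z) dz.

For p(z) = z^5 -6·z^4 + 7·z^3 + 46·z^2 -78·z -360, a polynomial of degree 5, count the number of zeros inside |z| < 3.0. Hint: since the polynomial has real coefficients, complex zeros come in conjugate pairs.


The zeros of p are: (3 + 3i), (3 - 3i), 4, (-2 + 1i), (-2 - 1i).
Their magnitudes are: 4.243, 4.243, 4, 2.236, 2.236.
Zeros with |z| < R = 3.0: (-2 + 1i), (-2 - 1i).
Count = 2.
By the argument principle, (1/2πi) ∮_{|z|=R} p'(z)/p(z) dz equals exactly this count.

Number of zeros inside |z| < 3.0: 2.


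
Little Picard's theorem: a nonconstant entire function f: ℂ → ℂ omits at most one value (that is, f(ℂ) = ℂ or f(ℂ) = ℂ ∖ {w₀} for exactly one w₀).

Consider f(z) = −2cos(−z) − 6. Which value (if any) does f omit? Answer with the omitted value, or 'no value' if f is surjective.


Little Picard bounds the complement of f(ℂ) to at most one point.
cos is entire and surjective onto ℂ: for every w ∈ ℂ, cos(ζ) = w has a solution ζ ∈ ℂ (e.g., via the complex inverse arccos). With ζ = −z this gives z = ζ/(-1). Then -2·cos(−z) takes every value in -2·ℂ = ℂ, and adding -6 is a bijection of ℂ. So f is surjective and omits no value. (Note: only on the real line is cos bounded by [−1, 1].)

Omitted value: no value.


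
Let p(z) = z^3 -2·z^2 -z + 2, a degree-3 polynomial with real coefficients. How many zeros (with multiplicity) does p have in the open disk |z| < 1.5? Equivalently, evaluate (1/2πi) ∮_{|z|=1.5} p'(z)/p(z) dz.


The zeros of p are: 2, -1, 1.
Their magnitudes are: 2, 1, 1.
Zeros with |z| < R = 1.5: -1, 1.
Count = 2.
By the argument principle, (1/2πi) ∮_{|z|=R} p'(z)/p(z) dz equals exactly this count.

Number of zeros inside |z| < 1.5: 2.


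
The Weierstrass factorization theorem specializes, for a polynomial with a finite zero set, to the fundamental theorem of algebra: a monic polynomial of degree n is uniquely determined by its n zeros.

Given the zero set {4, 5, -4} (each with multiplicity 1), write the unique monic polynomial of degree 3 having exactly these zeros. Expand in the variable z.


The polynomial is p(z) = ∏_{α ∈ S} (z − α), where S = {4, 5, -4}.
Expanding the product yields: p(z) = z^3 -5·z^2 -16·z + 80.
The resulting polynomial has degree 3 and real coefficients as required.

p(z) = z^3 -5·z^2 -16·z + 80.


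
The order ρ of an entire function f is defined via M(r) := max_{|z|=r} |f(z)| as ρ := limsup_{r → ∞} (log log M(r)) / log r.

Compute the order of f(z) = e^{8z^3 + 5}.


|e^{8z^3 + 5}| = e^{Re(8·z^3) + 5} ≤ e^{8|z|^3 + 5} = e^{8r^3 + 5} on |z| = r, so ρ ≤ 3. Choosing z on |z|=r so that 8·z^3 is real positive (always possible by picking arg z appropriately) gives |f(z)| = e^{8r^3 + 5}, matching the bound. The additive constant 5 does not affect log log M(r) ~ 3·log r. Hence ρ = 3.
Therefore ρ = 3.

Order ρ = 3.


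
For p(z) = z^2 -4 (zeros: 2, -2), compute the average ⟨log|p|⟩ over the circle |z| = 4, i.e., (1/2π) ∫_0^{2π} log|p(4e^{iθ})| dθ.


Zeros: -2, 2; r = 4.
Inside |z| < r: -2, 2. Outside (|z| ≥ r): ∅.
p(0) = -4, so log|p(0)| = log(4) = 1.3863.
Apply Jensen: I(r) = log|p(0)| + Σ_k log(r/|z_k|), summed over zeros inside |z| < r.
  log(r/|z_k|) for z_k = 2: log(4/2) = 0.6931
  log(r/|z_k|) for z_k = -2: log(4/2) = 0.6931
Sum over inside zeros: 1.3863.
I(r) = log|p(0)| + (inside sum) = 1.3863 + 1.3863 = 2.7726.
Closed form (all zeros inside, monic): I(r) = n·log(r) = 2·log(4) = 2.7726. ✓

I(r) ≈ 2.7726.


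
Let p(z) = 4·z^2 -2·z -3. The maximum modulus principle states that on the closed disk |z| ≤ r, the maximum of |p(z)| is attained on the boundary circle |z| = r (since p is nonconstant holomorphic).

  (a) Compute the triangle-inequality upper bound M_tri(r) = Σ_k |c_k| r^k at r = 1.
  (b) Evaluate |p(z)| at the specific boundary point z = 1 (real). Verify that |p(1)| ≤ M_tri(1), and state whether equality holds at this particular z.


Coefficients: c_0 = -3, c_1 = -2, c_2 = 4. Radius r = 1.
Part (a). Triangle bound: M_tri(r) = Σ_k |c_k| r^k
  = |-3|·1^0 + |-2|·1^1 + |4|·1^2
  = 3 + 2 + 4 = 9.
This bounds M(r) := max_{|z|=r} |p(z)| from above; equality holds iff all terms c_k z^k can be made to align in phase at a single z on |z|=r.
Part (b). At z = 1 (real, on the circle |z| = r):
  p(1) = (-3)·1^0 + (-2)·1^1 + (4)·1^2 = -1.
  |p(1)| = 1.
Check: |p(1)| = 1 ≤ 9 = M_tri(1). ✓ Equality does not hold at z = 1 (the coefficients have mixed signs, so the terms do not all align in phase there).

M_tri(1) = 9; |p(1)| = 1; equality at z=1: no.


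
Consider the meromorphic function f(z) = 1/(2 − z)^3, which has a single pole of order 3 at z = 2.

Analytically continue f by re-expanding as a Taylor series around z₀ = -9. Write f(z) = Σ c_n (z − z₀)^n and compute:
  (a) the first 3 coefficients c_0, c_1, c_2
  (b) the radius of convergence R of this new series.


Let w = z − z₀, so z = z₀ + w.
Then 2 − z = 2 − (z₀ + w) = (2 − z₀) − w = 11 − w.
f(z) = 1/(11 − w)^3 = (1/(11)^3) · (1 − w/(11))^{−3}.
By the binomial series (1−u)^{−3} = Σ_{n≥0} C(n+2, 2) u^n for |u|<1, with u = w/(11):
  c_n = C(n+2, 2) / (11)^(n+3).
  c_0 = 1/(11)^3 = 1/1331.
  c_1 = 3/(11)^4 = 3/14641.
  c_2 = 6/(11)^5 = 6/161051.
The series is valid for |w/d| < 1, i.e. |z − z₀| < |d|.
Radius of convergence: R = |2 − z₀| = |11| = 11 (distance from z₀ to the singularity z = 2).

c_0 = 1/1331, c_1 = 3/14641, c_2 = 6/161051; R = 11.


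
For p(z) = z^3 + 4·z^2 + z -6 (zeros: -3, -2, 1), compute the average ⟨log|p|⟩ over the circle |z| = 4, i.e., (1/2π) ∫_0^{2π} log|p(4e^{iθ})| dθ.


Zeros: -3, -2, 1; r = 4.
Inside |z| < r: -3, -2, 1. Outside (|z| ≥ r): ∅.
p(0) = -6, so log|p(0)| = log(6) = 1.7918.
Apply Jensen: I(r) = log|p(0)| + Σ_k log(r/|z_k|), summed over zeros inside |z| < r.
  log(r/|z_k|) for z_k = -3: log(4/3) = 0.2877
  log(r/|z_k|) for z_k = -2: log(4/2) = 0.6931
  log(r/|z_k|) for z_k = 1: log(4/1) = 1.3863
Sum over inside zeros: 2.3671.
I(r) = log|p(0)| + (inside sum) = 1.7918 + 2.3671 = 4.1589.
Closed form (all zeros inside, monic): I(r) = n·log(r) = 3·log(4) = 4.1589. ✓

I(r) ≈ 4.1589.


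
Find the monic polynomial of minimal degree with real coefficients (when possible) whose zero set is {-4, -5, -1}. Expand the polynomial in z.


The polynomial is p(z) = ∏_{α ∈ S} (z − α), where S = {-4, -5, -1}.
Expanding the product yields: p(z) = z^3 + 10·z^2 + 29·z + 20.
The resulting polynomial has degree 3 and real coefficients as required.

p(z) = z^3 + 10·z^2 + 29·z + 20.


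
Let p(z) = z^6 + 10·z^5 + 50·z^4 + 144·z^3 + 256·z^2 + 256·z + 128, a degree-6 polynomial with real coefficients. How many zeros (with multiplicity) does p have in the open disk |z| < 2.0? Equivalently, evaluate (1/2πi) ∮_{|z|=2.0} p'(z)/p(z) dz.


The zeros of p are: (-1 + 1i), (-1 - 1i), (-2 + 2i), (-2 - 2i), (-2 + 2i), (-2 - 2i).
Their magnitudes are: 1.414, 1.414, 2.828, 2.828, 2.828, 2.828.
Zeros with |z| < R = 2.0: (-1 + 1i), (-1 - 1i).
Count = 2.
By the argument principle, (1/2πi) ∮_{|z|=R} p'(z)/p(z) dz equals exactly this count.

Number of zeros inside |z| < 2.0: 2.


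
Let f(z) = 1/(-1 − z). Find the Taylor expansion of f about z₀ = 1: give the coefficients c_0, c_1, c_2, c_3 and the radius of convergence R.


Let w = z − z₀, so z = z₀ + w.
Then -1 − z = -1 − (z₀ + w) = (-1 − z₀) − w = -2 − w.
f(z) = 1/(-2 − w) = (1/(-2)) · 1/(1 − w/(-2)) = Σ_{n≥0} w^n / (-2)^(n+1).
So c_n = 1/(-2)^(n+1):
  c_0 = 1/(-2)^1 = -1/2.
  c_1 = 1/(-2)^2 = 1/4.
  c_2 = 1/(-2)^3 = -1/8.
  c_3 = 1/(-2)^4 = 1/16.
The series is valid for |w/d| < 1, i.e. |z − z₀| < |d|.
Radius of convergence: R = |-1 − z₀| = |-2| = 2 (distance from z₀ to the singularity z = -1).

c_0 = -1/2, c_1 = 1/4, c_2 = -1/8, c_3 = 1/16; R = 2.


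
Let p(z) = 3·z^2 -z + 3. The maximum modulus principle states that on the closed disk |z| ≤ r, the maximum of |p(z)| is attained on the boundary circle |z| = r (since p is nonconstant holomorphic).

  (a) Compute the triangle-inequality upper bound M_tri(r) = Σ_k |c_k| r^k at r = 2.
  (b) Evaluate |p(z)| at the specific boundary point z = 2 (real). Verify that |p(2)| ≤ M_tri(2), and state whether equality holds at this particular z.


Coefficients: c_0 = 3, c_1 = -1, c_2 = 3. Radius r = 2.
Part (a). Triangle bound: M_tri(r) = Σ_k |c_k| r^k
  = |3|·2^0 + |-1|·2^1 + |3|·2^2
  = 3 + 2 + 12 = 17.
This bounds M(r) := max_{|z|=r} |p(z)| from above; equality holds iff all terms c_k z^k can be made to align in phase at a single z on |z|=r.
Part (b). At z = 2 (real, on the circle |z| = r):
  p(2) = (3)·2^0 + (-1)·2^1 + (3)·2^2 = 13.
  |p(2)| = 13.
Check: |p(2)| = 13 ≤ 17 = M_tri(2). ✓ Equality does not hold at z = 2 (the coefficients have mixed signs, so the terms do not all align in phase there).

M_tri(2) = 17; |p(2)| = 13; equality at z=2: no.


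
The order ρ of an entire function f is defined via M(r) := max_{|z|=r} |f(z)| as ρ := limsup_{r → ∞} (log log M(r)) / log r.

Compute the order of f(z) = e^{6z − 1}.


|e^{6z − 1}| = e^{Re(6·z) + -1} ≤ e^{6|z|^1 + -1} = e^{6r^1 + -1} on |z| = r, so ρ ≤ 1. Choosing z on |z|=r so that 6·z is real positive (always possible by picking arg z appropriately) gives |f(z)| = e^{6r^1 + -1}, matching the bound. The additive constant -1 does not affect log log M(r) ~ 1·log r. Hence ρ = 1.
Therefore ρ = 1.

Order ρ = 1.


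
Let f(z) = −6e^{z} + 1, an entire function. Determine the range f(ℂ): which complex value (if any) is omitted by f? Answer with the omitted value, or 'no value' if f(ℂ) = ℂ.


Little Picard bounds the complement of f(ℂ) to at most one point.
e^{z} is never zero on ℂ, so -6·e^{z} takes every value in ℂ ∖ {0}. Adding 1 shifts the range to ℂ ∖ {1}. Thus f omits exactly the value 1.

Omitted value: 1.


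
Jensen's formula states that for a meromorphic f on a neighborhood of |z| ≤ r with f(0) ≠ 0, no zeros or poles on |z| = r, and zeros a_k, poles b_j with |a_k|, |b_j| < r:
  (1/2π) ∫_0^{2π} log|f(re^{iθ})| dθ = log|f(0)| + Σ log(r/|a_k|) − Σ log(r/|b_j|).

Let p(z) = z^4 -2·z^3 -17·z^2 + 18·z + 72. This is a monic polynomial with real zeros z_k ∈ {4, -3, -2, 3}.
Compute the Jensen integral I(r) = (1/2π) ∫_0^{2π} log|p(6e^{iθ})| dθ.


Zeros: -3, -2, 3, 4; r = 6.
Inside |z| < r: -3, -2, 3, 4. Outside (|z| ≥ r): ∅.
p(0) = 72, so log|p(0)| = log(72) = 4.2767.
Apply Jensen: I(r) = log|p(0)| + Σ_k log(r/|z_k|), summed over zeros inside |z| < r.
  log(r/|z_k|) for z_k = 4: log(6/4) = 0.4055
  log(r/|z_k|) for z_k = -3: log(6/3) = 0.6931
  log(r/|z_k|) for z_k = -2: log(6/2) = 1.0986
  log(r/|z_k|) for z_k = 3: log(6/3) = 0.6931
Sum over inside zeros: 2.8904.
I(r) = log|p(0)| + (inside sum) = 4.2767 + 2.8904 = 7.1670.
Closed form (all zeros inside, monic): I(r) = n·log(r) = 4·log(6) = 7.1670. ✓

I(r) ≈ 7.1670.


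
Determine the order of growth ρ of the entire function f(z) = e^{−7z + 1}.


|e^{−7z + 1}| = e^{Re(-7·z) + 1} ≤ e^{7|z|^1 + 1} = e^{7r^1 + 1} on |z| = r, so ρ ≤ 1. Choosing z on |z|=r so that -7·z is real positive (always possible by picking arg z appropriately) gives |f(z)| = e^{7r^1 + 1}, matching the bound. The additive constant 1 does not affect log log M(r) ~ 1·log r. Hence ρ = 1.
Therefore ρ = 1.

Order ρ = 1.


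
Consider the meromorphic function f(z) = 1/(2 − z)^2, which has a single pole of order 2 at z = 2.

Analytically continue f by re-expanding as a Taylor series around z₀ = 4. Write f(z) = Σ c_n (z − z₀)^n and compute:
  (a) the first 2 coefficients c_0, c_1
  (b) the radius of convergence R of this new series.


Let w = z − z₀, so z = z₀ + w.
Then 2 − z = 2 − (z₀ + w) = (2 − z₀) − w = -2 − w.
f(z) = 1/(-2 − w)^2 = (1/(-2)^2) · (1 − w/(-2))^{−2}.
By the binomial series (1−u)^{−2} = Σ_{n≥0} C(n+1, 1) u^n for |u|<1, with u = w/(-2):
  c_n = C(n+1, 1) / (-2)^(n+2).
  c_0 = 1/(-2)^2 = 1/4.
  c_1 = 2/(-2)^3 = -1/4.
The series is valid for |w/d| < 1, i.e. |z − z₀| < |d|.
Radius of convergence: R = |2 − z₀| = |-2| = 2 (distance from z₀ to the singularity z = 2).

c_0 = 1/4, c_1 = -1/4; R = 2.


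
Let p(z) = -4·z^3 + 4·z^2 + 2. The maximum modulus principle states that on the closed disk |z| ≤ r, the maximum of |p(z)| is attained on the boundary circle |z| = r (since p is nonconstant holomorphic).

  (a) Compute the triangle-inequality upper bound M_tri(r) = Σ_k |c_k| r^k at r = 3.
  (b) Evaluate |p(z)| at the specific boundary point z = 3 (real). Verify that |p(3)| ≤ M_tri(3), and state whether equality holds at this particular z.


Coefficients: c_0 = 2, c_1 = 0, c_2 = 4, c_3 = -4. Radius r = 3.
Part (a). Triangle bound: M_tri(r) = Σ_k |c_k| r^k
  = |2|·3^0 + |0|·3^1 + |4|·3^2 + |-4|·3^3
  = 2 + 0 + 36 + 108 = 146.
This bounds M(r) := max_{|z|=r} |p(z)| from above; equality holds iff all terms c_k z^k can be made to align in phase at a single z on |z|=r.
Part (b). At z = 3 (real, on the circle |z| = r):
  p(3) = (2)·3^0 + (0)·3^1 + (4)·3^2 + (-4)·3^3 = -70.
  |p(3)| = 70.
Check: |p(3)| = 70 ≤ 146 = M_tri(3). ✓ Equality does not hold at z = 3 (the coefficients have mixed signs, so the terms do not all align in phase there).

M_tri(3) = 146; |p(3)| = 70; equality at z=3: no.


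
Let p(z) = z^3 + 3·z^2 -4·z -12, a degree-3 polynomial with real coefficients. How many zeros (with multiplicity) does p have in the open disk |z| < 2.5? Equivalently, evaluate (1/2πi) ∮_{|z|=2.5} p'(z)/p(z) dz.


The zeros of p are: -3, 2, -2.
Their magnitudes are: 3, 2, 2.
Zeros with |z| < R = 2.5: 2, -2.
Count = 2.
By the argument principle, (1/2πi) ∮_{|z|=R} p'(z)/p(z) dz equals exactly this count.

Number of zeros inside |z| < 2.5: 2.


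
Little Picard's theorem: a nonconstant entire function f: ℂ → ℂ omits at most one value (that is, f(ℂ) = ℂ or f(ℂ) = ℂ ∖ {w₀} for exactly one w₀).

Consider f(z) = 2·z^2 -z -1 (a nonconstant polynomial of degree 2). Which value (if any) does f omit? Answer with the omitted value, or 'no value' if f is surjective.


Little Picard bounds the complement of f(ℂ) to at most one point.
For every w ∈ ℂ, the equation p(z) − w = 0 is a nonconstant polynomial in z and hence has at least one root by the fundamental theorem of algebra. So p is surjective onto ℂ, omitting no value.

Omitted value: no value.
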